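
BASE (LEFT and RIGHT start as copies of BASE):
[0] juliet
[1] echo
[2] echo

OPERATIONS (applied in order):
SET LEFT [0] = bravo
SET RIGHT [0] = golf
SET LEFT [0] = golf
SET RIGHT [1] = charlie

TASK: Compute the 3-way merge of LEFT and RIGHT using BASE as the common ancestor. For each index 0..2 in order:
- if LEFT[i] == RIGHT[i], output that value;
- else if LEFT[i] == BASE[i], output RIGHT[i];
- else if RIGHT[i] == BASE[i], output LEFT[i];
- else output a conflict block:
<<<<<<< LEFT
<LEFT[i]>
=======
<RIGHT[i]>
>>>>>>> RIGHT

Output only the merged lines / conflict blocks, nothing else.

Answer: golf
charlie
echo

Derivation:
Final LEFT:  [golf, echo, echo]
Final RIGHT: [golf, charlie, echo]
i=0: L=golf R=golf -> agree -> golf
i=1: L=echo=BASE, R=charlie -> take RIGHT -> charlie
i=2: L=echo R=echo -> agree -> echo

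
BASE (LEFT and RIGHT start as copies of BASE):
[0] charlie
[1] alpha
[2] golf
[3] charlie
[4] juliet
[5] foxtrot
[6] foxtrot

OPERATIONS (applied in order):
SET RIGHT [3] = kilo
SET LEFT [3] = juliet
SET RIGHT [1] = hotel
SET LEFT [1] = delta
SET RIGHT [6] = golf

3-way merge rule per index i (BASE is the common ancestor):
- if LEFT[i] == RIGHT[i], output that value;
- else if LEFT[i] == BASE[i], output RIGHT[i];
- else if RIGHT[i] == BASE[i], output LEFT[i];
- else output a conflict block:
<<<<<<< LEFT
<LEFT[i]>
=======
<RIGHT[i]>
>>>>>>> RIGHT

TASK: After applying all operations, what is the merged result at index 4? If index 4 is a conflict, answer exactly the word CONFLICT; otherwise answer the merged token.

Final LEFT:  [charlie, delta, golf, juliet, juliet, foxtrot, foxtrot]
Final RIGHT: [charlie, hotel, golf, kilo, juliet, foxtrot, golf]
i=0: L=charlie R=charlie -> agree -> charlie
i=1: BASE=alpha L=delta R=hotel all differ -> CONFLICT
i=2: L=golf R=golf -> agree -> golf
i=3: BASE=charlie L=juliet R=kilo all differ -> CONFLICT
i=4: L=juliet R=juliet -> agree -> juliet
i=5: L=foxtrot R=foxtrot -> agree -> foxtrot
i=6: L=foxtrot=BASE, R=golf -> take RIGHT -> golf
Index 4 -> juliet

Answer: juliet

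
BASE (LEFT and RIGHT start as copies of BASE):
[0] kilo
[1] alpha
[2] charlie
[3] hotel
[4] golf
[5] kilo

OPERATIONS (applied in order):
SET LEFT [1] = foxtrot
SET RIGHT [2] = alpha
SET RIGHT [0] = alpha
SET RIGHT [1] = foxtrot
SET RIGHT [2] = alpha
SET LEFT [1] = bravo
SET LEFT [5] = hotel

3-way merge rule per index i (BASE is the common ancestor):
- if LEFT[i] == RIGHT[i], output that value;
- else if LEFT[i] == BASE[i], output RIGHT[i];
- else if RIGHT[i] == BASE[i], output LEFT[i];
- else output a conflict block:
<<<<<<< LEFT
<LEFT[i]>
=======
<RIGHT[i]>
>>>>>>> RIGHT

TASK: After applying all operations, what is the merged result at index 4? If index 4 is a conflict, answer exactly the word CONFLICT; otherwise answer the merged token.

Final LEFT:  [kilo, bravo, charlie, hotel, golf, hotel]
Final RIGHT: [alpha, foxtrot, alpha, hotel, golf, kilo]
i=0: L=kilo=BASE, R=alpha -> take RIGHT -> alpha
i=1: BASE=alpha L=bravo R=foxtrot all differ -> CONFLICT
i=2: L=charlie=BASE, R=alpha -> take RIGHT -> alpha
i=3: L=hotel R=hotel -> agree -> hotel
i=4: L=golf R=golf -> agree -> golf
i=5: L=hotel, R=kilo=BASE -> take LEFT -> hotel
Index 4 -> golf

Answer: golf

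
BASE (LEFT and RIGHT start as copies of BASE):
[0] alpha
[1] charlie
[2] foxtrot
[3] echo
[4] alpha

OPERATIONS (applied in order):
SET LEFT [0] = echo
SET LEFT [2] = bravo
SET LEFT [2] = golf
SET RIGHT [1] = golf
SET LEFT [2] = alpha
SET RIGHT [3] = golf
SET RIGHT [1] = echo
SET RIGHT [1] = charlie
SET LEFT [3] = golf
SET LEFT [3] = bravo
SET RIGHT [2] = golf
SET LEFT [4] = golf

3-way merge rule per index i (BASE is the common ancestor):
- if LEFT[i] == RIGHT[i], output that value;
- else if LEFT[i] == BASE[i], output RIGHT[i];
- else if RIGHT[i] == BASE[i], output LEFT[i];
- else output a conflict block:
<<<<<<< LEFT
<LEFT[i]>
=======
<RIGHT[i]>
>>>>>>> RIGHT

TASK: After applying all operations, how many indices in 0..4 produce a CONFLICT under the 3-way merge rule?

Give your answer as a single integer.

Answer: 2

Derivation:
Final LEFT:  [echo, charlie, alpha, bravo, golf]
Final RIGHT: [alpha, charlie, golf, golf, alpha]
i=0: L=echo, R=alpha=BASE -> take LEFT -> echo
i=1: L=charlie R=charlie -> agree -> charlie
i=2: BASE=foxtrot L=alpha R=golf all differ -> CONFLICT
i=3: BASE=echo L=bravo R=golf all differ -> CONFLICT
i=4: L=golf, R=alpha=BASE -> take LEFT -> golf
Conflict count: 2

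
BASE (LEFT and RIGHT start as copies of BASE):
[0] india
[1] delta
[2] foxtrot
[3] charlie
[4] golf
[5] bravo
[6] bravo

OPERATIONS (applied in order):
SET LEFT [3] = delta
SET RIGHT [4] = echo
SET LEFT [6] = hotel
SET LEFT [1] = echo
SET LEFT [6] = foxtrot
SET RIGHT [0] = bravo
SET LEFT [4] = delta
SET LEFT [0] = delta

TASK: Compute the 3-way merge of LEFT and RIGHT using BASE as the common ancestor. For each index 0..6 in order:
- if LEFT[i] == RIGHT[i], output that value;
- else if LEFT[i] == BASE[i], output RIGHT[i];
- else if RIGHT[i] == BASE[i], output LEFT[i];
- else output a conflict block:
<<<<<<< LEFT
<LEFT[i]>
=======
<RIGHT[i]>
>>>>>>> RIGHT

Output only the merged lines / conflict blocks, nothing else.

Final LEFT:  [delta, echo, foxtrot, delta, delta, bravo, foxtrot]
Final RIGHT: [bravo, delta, foxtrot, charlie, echo, bravo, bravo]
i=0: BASE=india L=delta R=bravo all differ -> CONFLICT
i=1: L=echo, R=delta=BASE -> take LEFT -> echo
i=2: L=foxtrot R=foxtrot -> agree -> foxtrot
i=3: L=delta, R=charlie=BASE -> take LEFT -> delta
i=4: BASE=golf L=delta R=echo all differ -> CONFLICT
i=5: L=bravo R=bravo -> agree -> bravo
i=6: L=foxtrot, R=bravo=BASE -> take LEFT -> foxtrot

Answer: <<<<<<< LEFT
delta
=======
bravo
>>>>>>> RIGHT
echo
foxtrot
delta
<<<<<<< LEFT
delta
=======
echo
>>>>>>> RIGHT
bravo
foxtrot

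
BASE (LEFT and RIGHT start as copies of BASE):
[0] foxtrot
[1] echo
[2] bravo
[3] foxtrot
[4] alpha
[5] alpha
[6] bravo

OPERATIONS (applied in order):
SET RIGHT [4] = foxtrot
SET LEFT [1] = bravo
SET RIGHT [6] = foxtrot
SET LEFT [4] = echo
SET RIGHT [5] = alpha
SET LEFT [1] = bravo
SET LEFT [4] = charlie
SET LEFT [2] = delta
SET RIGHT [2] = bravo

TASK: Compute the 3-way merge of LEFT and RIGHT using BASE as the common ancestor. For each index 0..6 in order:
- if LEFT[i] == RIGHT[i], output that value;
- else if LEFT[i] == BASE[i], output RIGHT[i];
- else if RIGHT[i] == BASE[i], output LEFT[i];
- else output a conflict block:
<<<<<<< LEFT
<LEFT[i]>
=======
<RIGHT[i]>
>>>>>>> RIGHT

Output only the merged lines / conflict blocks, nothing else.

Answer: foxtrot
bravo
delta
foxtrot
<<<<<<< LEFT
charlie
=======
foxtrot
>>>>>>> RIGHT
alpha
foxtrot

Derivation:
Final LEFT:  [foxtrot, bravo, delta, foxtrot, charlie, alpha, bravo]
Final RIGHT: [foxtrot, echo, bravo, foxtrot, foxtrot, alpha, foxtrot]
i=0: L=foxtrot R=foxtrot -> agree -> foxtrot
i=1: L=bravo, R=echo=BASE -> take LEFT -> bravo
i=2: L=delta, R=bravo=BASE -> take LEFT -> delta
i=3: L=foxtrot R=foxtrot -> agree -> foxtrot
i=4: BASE=alpha L=charlie R=foxtrot all differ -> CONFLICT
i=5: L=alpha R=alpha -> agree -> alpha
i=6: L=bravo=BASE, R=foxtrot -> take RIGHT -> foxtrot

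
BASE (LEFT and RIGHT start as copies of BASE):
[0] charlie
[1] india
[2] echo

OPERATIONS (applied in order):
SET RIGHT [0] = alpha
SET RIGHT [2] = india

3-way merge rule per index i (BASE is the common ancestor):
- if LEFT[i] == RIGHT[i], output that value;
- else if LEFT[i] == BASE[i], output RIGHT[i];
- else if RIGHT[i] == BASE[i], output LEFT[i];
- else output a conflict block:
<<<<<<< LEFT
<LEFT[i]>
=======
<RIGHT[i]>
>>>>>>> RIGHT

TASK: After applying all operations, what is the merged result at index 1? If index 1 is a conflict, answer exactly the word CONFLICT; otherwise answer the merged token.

Final LEFT:  [charlie, india, echo]
Final RIGHT: [alpha, india, india]
i=0: L=charlie=BASE, R=alpha -> take RIGHT -> alpha
i=1: L=india R=india -> agree -> india
i=2: L=echo=BASE, R=india -> take RIGHT -> india
Index 1 -> india

Answer: india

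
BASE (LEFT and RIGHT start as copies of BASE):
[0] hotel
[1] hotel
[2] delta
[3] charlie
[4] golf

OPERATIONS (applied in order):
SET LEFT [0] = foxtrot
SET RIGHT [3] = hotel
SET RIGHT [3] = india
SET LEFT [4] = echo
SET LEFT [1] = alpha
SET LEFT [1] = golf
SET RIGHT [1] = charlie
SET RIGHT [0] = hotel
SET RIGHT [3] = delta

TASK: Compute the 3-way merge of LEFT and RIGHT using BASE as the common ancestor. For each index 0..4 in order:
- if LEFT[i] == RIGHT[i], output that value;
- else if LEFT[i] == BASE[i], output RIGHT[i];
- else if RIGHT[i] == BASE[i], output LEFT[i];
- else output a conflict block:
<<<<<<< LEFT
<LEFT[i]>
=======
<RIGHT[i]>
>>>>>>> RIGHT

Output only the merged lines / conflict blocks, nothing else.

Answer: foxtrot
<<<<<<< LEFT
golf
=======
charlie
>>>>>>> RIGHT
delta
delta
echo

Derivation:
Final LEFT:  [foxtrot, golf, delta, charlie, echo]
Final RIGHT: [hotel, charlie, delta, delta, golf]
i=0: L=foxtrot, R=hotel=BASE -> take LEFT -> foxtrot
i=1: BASE=hotel L=golf R=charlie all differ -> CONFLICT
i=2: L=delta R=delta -> agree -> delta
i=3: L=charlie=BASE, R=delta -> take RIGHT -> delta
i=4: L=echo, R=golf=BASE -> take LEFT -> echo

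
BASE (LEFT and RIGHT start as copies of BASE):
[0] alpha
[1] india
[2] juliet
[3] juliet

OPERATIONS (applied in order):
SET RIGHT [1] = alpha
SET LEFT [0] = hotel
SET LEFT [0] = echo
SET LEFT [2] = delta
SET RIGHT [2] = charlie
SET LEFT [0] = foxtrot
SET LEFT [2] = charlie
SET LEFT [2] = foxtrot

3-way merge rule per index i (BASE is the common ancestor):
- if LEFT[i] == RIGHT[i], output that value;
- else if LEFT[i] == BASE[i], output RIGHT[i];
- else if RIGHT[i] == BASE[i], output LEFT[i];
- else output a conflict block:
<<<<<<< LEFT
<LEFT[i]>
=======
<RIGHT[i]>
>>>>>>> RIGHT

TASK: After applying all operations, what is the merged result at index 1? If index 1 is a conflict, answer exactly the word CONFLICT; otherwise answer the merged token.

Final LEFT:  [foxtrot, india, foxtrot, juliet]
Final RIGHT: [alpha, alpha, charlie, juliet]
i=0: L=foxtrot, R=alpha=BASE -> take LEFT -> foxtrot
i=1: L=india=BASE, R=alpha -> take RIGHT -> alpha
i=2: BASE=juliet L=foxtrot R=charlie all differ -> CONFLICT
i=3: L=juliet R=juliet -> agree -> juliet
Index 1 -> alpha

Answer: alpha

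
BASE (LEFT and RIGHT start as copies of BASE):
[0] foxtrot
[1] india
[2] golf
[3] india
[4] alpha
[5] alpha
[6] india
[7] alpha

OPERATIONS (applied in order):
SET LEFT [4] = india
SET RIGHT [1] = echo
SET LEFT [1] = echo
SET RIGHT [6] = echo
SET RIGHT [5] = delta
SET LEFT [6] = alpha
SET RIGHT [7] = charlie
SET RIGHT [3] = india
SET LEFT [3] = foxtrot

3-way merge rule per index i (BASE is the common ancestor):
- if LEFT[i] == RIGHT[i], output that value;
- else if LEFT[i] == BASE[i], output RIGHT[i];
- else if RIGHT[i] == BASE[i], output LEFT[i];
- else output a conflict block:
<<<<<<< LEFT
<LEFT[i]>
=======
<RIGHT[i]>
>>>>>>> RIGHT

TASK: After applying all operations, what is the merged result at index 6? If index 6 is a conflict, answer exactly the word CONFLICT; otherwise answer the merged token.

Final LEFT:  [foxtrot, echo, golf, foxtrot, india, alpha, alpha, alpha]
Final RIGHT: [foxtrot, echo, golf, india, alpha, delta, echo, charlie]
i=0: L=foxtrot R=foxtrot -> agree -> foxtrot
i=1: L=echo R=echo -> agree -> echo
i=2: L=golf R=golf -> agree -> golf
i=3: L=foxtrot, R=india=BASE -> take LEFT -> foxtrot
i=4: L=india, R=alpha=BASE -> take LEFT -> india
i=5: L=alpha=BASE, R=delta -> take RIGHT -> delta
i=6: BASE=india L=alpha R=echo all differ -> CONFLICT
i=7: L=alpha=BASE, R=charlie -> take RIGHT -> charlie
Index 6 -> CONFLICT

Answer: CONFLICT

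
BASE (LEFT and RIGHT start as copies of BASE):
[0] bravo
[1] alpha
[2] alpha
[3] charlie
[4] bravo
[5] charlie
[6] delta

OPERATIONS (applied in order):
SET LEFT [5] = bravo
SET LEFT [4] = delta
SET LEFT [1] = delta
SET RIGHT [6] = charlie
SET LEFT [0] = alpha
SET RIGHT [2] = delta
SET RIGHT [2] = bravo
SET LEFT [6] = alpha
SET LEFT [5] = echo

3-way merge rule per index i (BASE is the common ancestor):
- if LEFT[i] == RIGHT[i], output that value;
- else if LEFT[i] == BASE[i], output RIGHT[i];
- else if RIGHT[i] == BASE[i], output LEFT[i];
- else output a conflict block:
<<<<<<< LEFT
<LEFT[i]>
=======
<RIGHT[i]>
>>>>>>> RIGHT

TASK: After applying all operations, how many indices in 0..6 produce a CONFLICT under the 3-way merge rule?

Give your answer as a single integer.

Final LEFT:  [alpha, delta, alpha, charlie, delta, echo, alpha]
Final RIGHT: [bravo, alpha, bravo, charlie, bravo, charlie, charlie]
i=0: L=alpha, R=bravo=BASE -> take LEFT -> alpha
i=1: L=delta, R=alpha=BASE -> take LEFT -> delta
i=2: L=alpha=BASE, R=bravo -> take RIGHT -> bravo
i=3: L=charlie R=charlie -> agree -> charlie
i=4: L=delta, R=bravo=BASE -> take LEFT -> delta
i=5: L=echo, R=charlie=BASE -> take LEFT -> echo
i=6: BASE=delta L=alpha R=charlie all differ -> CONFLICT
Conflict count: 1

Answer: 1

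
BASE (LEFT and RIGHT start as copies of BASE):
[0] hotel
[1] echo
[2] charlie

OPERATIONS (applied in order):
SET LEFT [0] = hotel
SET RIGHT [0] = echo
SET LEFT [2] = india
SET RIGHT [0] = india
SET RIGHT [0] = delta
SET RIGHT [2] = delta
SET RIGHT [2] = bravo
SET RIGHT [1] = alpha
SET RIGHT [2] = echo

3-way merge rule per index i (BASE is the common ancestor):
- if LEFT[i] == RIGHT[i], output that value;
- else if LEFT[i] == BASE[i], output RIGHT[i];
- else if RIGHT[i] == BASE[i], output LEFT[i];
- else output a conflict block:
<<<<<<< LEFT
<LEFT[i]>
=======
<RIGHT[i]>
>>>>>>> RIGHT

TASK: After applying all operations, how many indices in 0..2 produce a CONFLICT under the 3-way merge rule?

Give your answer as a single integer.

Answer: 1

Derivation:
Final LEFT:  [hotel, echo, india]
Final RIGHT: [delta, alpha, echo]
i=0: L=hotel=BASE, R=delta -> take RIGHT -> delta
i=1: L=echo=BASE, R=alpha -> take RIGHT -> alpha
i=2: BASE=charlie L=india R=echo all differ -> CONFLICT
Conflict count: 1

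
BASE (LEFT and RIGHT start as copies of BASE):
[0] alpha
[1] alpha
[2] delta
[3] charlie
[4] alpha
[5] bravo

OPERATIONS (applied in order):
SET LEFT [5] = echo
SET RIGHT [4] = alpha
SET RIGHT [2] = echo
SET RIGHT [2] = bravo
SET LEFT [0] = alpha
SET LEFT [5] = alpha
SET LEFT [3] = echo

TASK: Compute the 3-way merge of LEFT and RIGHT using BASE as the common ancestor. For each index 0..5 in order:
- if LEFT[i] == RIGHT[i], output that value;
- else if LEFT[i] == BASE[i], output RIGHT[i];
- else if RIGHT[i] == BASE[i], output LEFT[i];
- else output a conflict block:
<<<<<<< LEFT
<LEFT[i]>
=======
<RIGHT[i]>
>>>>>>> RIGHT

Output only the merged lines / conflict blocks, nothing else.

Final LEFT:  [alpha, alpha, delta, echo, alpha, alpha]
Final RIGHT: [alpha, alpha, bravo, charlie, alpha, bravo]
i=0: L=alpha R=alpha -> agree -> alpha
i=1: L=alpha R=alpha -> agree -> alpha
i=2: L=delta=BASE, R=bravo -> take RIGHT -> bravo
i=3: L=echo, R=charlie=BASE -> take LEFT -> echo
i=4: L=alpha R=alpha -> agree -> alpha
i=5: L=alpha, R=bravo=BASE -> take LEFT -> alpha

Answer: alpha
alpha
bravo
echo
alpha
alpha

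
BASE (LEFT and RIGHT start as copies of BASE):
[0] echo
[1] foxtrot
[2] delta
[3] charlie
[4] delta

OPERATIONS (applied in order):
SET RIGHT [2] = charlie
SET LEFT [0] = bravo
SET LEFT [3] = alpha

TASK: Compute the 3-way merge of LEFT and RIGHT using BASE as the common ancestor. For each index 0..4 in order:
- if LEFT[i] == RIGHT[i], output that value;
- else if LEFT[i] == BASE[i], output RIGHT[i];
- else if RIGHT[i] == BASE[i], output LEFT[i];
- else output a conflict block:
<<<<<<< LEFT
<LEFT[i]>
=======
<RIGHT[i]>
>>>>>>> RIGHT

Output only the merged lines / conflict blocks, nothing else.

Answer: bravo
foxtrot
charlie
alpha
delta

Derivation:
Final LEFT:  [bravo, foxtrot, delta, alpha, delta]
Final RIGHT: [echo, foxtrot, charlie, charlie, delta]
i=0: L=bravo, R=echo=BASE -> take LEFT -> bravo
i=1: L=foxtrot R=foxtrot -> agree -> foxtrot
i=2: L=delta=BASE, R=charlie -> take RIGHT -> charlie
i=3: L=alpha, R=charlie=BASE -> take LEFT -> alpha
i=4: L=delta R=delta -> agree -> delta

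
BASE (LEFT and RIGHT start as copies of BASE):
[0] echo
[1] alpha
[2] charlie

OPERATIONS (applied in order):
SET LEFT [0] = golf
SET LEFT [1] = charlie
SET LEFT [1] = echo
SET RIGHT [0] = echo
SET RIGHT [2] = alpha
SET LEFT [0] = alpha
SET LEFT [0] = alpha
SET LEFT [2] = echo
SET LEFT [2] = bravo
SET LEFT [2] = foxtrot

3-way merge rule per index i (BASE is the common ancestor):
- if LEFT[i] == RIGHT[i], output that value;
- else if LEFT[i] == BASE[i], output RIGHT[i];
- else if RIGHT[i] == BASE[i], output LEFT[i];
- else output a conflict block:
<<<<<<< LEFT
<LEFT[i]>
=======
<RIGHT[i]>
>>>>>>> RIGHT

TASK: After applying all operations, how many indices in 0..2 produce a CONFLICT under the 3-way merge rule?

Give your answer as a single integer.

Final LEFT:  [alpha, echo, foxtrot]
Final RIGHT: [echo, alpha, alpha]
i=0: L=alpha, R=echo=BASE -> take LEFT -> alpha
i=1: L=echo, R=alpha=BASE -> take LEFT -> echo
i=2: BASE=charlie L=foxtrot R=alpha all differ -> CONFLICT
Conflict count: 1

Answer: 1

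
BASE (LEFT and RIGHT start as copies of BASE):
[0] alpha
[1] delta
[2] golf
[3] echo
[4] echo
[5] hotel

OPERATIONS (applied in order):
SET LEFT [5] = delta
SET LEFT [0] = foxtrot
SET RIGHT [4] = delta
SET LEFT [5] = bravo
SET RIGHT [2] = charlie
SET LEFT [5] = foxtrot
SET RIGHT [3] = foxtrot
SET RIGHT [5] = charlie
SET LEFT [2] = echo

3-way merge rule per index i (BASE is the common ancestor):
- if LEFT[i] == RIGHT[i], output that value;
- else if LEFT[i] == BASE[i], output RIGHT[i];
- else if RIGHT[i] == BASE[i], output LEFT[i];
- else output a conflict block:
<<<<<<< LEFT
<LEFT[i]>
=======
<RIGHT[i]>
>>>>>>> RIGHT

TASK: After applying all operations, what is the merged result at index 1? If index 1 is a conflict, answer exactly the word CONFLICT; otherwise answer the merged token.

Answer: delta

Derivation:
Final LEFT:  [foxtrot, delta, echo, echo, echo, foxtrot]
Final RIGHT: [alpha, delta, charlie, foxtrot, delta, charlie]
i=0: L=foxtrot, R=alpha=BASE -> take LEFT -> foxtrot
i=1: L=delta R=delta -> agree -> delta
i=2: BASE=golf L=echo R=charlie all differ -> CONFLICT
i=3: L=echo=BASE, R=foxtrot -> take RIGHT -> foxtrot
i=4: L=echo=BASE, R=delta -> take RIGHT -> delta
i=5: BASE=hotel L=foxtrot R=charlie all differ -> CONFLICT
Index 1 -> delta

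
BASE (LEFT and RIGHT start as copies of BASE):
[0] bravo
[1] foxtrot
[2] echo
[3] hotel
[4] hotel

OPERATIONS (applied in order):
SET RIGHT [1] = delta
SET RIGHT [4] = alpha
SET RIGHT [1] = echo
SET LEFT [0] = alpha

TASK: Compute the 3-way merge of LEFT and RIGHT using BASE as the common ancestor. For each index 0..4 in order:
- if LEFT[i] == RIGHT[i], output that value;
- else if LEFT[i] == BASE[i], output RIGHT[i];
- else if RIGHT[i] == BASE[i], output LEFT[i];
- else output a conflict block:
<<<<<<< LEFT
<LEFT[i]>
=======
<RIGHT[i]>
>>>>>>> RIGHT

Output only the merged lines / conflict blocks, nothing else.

Answer: alpha
echo
echo
hotel
alpha

Derivation:
Final LEFT:  [alpha, foxtrot, echo, hotel, hotel]
Final RIGHT: [bravo, echo, echo, hotel, alpha]
i=0: L=alpha, R=bravo=BASE -> take LEFT -> alpha
i=1: L=foxtrot=BASE, R=echo -> take RIGHT -> echo
i=2: L=echo R=echo -> agree -> echo
i=3: L=hotel R=hotel -> agree -> hotel
i=4: L=hotel=BASE, R=alpha -> take RIGHT -> alpha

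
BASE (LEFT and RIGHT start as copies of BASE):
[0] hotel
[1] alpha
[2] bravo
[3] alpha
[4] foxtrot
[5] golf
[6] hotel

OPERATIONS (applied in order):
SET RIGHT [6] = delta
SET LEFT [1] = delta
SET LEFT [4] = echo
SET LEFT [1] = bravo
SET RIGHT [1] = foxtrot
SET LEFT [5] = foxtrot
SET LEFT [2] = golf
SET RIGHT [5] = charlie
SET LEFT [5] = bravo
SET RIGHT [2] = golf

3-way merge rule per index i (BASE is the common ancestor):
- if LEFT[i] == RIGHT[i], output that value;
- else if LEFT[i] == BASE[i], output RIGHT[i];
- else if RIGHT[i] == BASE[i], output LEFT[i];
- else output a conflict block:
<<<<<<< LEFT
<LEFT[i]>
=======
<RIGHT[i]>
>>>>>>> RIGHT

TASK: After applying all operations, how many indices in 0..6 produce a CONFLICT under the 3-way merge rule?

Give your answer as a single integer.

Answer: 2

Derivation:
Final LEFT:  [hotel, bravo, golf, alpha, echo, bravo, hotel]
Final RIGHT: [hotel, foxtrot, golf, alpha, foxtrot, charlie, delta]
i=0: L=hotel R=hotel -> agree -> hotel
i=1: BASE=alpha L=bravo R=foxtrot all differ -> CONFLICT
i=2: L=golf R=golf -> agree -> golf
i=3: L=alpha R=alpha -> agree -> alpha
i=4: L=echo, R=foxtrot=BASE -> take LEFT -> echo
i=5: BASE=golf L=bravo R=charlie all differ -> CONFLICT
i=6: L=hotel=BASE, R=delta -> take RIGHT -> delta
Conflict count: 2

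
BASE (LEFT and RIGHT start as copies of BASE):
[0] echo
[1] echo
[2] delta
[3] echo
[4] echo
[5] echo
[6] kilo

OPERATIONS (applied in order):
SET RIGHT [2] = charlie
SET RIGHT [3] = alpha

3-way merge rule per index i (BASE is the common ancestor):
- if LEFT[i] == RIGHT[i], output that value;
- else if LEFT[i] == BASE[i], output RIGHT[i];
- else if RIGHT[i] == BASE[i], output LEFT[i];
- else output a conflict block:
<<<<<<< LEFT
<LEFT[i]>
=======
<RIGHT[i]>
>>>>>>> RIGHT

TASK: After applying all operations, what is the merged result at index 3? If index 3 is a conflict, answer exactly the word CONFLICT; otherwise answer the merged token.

Answer: alpha

Derivation:
Final LEFT:  [echo, echo, delta, echo, echo, echo, kilo]
Final RIGHT: [echo, echo, charlie, alpha, echo, echo, kilo]
i=0: L=echo R=echo -> agree -> echo
i=1: L=echo R=echo -> agree -> echo
i=2: L=delta=BASE, R=charlie -> take RIGHT -> charlie
i=3: L=echo=BASE, R=alpha -> take RIGHT -> alpha
i=4: L=echo R=echo -> agree -> echo
i=5: L=echo R=echo -> agree -> echo
i=6: L=kilo R=kilo -> agree -> kilo
Index 3 -> alpha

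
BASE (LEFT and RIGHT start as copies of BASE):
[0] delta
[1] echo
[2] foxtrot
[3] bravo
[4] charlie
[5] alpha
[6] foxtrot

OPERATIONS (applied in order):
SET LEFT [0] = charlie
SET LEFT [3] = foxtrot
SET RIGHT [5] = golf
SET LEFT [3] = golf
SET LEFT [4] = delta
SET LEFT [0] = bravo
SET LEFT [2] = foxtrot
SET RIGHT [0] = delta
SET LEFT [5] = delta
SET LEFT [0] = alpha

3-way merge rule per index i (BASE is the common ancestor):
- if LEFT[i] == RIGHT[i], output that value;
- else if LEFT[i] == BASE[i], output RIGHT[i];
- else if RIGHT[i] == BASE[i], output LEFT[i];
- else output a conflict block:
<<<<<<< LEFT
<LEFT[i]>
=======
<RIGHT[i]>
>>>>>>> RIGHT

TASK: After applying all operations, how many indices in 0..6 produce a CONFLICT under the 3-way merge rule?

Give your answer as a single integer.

Final LEFT:  [alpha, echo, foxtrot, golf, delta, delta, foxtrot]
Final RIGHT: [delta, echo, foxtrot, bravo, charlie, golf, foxtrot]
i=0: L=alpha, R=delta=BASE -> take LEFT -> alpha
i=1: L=echo R=echo -> agree -> echo
i=2: L=foxtrot R=foxtrot -> agree -> foxtrot
i=3: L=golf, R=bravo=BASE -> take LEFT -> golf
i=4: L=delta, R=charlie=BASE -> take LEFT -> delta
i=5: BASE=alpha L=delta R=golf all differ -> CONFLICT
i=6: L=foxtrot R=foxtrot -> agree -> foxtrot
Conflict count: 1

Answer: 1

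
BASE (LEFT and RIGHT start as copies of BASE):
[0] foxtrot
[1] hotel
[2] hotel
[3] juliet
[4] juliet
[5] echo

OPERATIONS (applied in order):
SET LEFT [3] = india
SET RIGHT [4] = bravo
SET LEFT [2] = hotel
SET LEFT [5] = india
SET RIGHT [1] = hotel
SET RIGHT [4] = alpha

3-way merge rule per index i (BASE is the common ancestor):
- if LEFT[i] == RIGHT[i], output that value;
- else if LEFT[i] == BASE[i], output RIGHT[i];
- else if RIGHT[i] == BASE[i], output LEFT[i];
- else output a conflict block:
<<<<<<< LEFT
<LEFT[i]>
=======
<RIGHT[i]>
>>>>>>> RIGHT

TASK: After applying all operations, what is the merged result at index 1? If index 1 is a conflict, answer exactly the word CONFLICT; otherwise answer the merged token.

Answer: hotel

Derivation:
Final LEFT:  [foxtrot, hotel, hotel, india, juliet, india]
Final RIGHT: [foxtrot, hotel, hotel, juliet, alpha, echo]
i=0: L=foxtrot R=foxtrot -> agree -> foxtrot
i=1: L=hotel R=hotel -> agree -> hotel
i=2: L=hotel R=hotel -> agree -> hotel
i=3: L=india, R=juliet=BASE -> take LEFT -> india
i=4: L=juliet=BASE, R=alpha -> take RIGHT -> alpha
i=5: L=india, R=echo=BASE -> take LEFT -> india
Index 1 -> hotel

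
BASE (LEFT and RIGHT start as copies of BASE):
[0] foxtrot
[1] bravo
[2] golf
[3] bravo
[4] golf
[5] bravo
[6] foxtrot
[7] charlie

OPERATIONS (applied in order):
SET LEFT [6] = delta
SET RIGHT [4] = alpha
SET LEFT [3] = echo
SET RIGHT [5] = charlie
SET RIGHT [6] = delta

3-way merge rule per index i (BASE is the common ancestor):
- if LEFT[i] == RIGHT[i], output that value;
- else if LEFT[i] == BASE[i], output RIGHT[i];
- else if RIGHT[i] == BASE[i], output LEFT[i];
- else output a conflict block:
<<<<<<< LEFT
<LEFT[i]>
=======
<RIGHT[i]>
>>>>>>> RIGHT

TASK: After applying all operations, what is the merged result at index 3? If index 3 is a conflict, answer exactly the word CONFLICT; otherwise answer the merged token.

Answer: echo

Derivation:
Final LEFT:  [foxtrot, bravo, golf, echo, golf, bravo, delta, charlie]
Final RIGHT: [foxtrot, bravo, golf, bravo, alpha, charlie, delta, charlie]
i=0: L=foxtrot R=foxtrot -> agree -> foxtrot
i=1: L=bravo R=bravo -> agree -> bravo
i=2: L=golf R=golf -> agree -> golf
i=3: L=echo, R=bravo=BASE -> take LEFT -> echo
i=4: L=golf=BASE, R=alpha -> take RIGHT -> alpha
i=5: L=bravo=BASE, R=charlie -> take RIGHT -> charlie
i=6: L=delta R=delta -> agree -> delta
i=7: L=charlie R=charlie -> agree -> charlie
Index 3 -> echo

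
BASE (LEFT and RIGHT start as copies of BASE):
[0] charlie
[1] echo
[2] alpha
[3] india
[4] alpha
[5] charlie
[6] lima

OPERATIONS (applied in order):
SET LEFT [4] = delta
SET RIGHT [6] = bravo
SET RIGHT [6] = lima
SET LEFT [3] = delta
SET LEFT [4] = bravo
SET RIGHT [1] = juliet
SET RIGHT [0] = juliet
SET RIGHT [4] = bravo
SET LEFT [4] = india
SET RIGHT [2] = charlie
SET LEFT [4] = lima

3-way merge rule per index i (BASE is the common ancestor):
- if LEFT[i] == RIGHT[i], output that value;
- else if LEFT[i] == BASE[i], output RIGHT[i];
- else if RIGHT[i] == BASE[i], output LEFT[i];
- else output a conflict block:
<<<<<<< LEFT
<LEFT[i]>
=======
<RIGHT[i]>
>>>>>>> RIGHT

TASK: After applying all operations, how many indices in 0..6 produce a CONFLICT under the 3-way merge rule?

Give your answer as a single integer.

Final LEFT:  [charlie, echo, alpha, delta, lima, charlie, lima]
Final RIGHT: [juliet, juliet, charlie, india, bravo, charlie, lima]
i=0: L=charlie=BASE, R=juliet -> take RIGHT -> juliet
i=1: L=echo=BASE, R=juliet -> take RIGHT -> juliet
i=2: L=alpha=BASE, R=charlie -> take RIGHT -> charlie
i=3: L=delta, R=india=BASE -> take LEFT -> delta
i=4: BASE=alpha L=lima R=bravo all differ -> CONFLICT
i=5: L=charlie R=charlie -> agree -> charlie
i=6: L=lima R=lima -> agree -> lima
Conflict count: 1

Answer: 1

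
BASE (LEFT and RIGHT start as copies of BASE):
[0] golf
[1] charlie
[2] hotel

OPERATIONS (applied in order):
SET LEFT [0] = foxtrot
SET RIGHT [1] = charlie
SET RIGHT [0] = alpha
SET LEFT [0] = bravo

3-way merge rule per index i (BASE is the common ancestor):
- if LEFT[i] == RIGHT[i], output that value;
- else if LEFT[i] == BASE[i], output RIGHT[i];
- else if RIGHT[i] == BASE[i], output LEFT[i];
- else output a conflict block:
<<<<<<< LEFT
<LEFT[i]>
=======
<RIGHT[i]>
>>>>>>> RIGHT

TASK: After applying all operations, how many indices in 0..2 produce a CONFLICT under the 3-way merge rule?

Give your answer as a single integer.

Answer: 1

Derivation:
Final LEFT:  [bravo, charlie, hotel]
Final RIGHT: [alpha, charlie, hotel]
i=0: BASE=golf L=bravo R=alpha all differ -> CONFLICT
i=1: L=charlie R=charlie -> agree -> charlie
i=2: L=hotel R=hotel -> agree -> hotel
Conflict count: 1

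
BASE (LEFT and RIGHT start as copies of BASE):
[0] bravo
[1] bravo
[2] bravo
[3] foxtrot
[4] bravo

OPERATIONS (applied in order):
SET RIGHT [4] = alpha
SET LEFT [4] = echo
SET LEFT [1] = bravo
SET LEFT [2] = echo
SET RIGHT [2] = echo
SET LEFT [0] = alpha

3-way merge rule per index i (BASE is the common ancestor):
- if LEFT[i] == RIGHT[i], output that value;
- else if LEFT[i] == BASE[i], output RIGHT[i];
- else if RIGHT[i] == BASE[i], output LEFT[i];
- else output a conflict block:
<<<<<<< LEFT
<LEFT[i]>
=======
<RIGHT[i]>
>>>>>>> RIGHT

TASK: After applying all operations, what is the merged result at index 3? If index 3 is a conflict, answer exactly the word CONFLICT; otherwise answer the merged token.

Answer: foxtrot

Derivation:
Final LEFT:  [alpha, bravo, echo, foxtrot, echo]
Final RIGHT: [bravo, bravo, echo, foxtrot, alpha]
i=0: L=alpha, R=bravo=BASE -> take LEFT -> alpha
i=1: L=bravo R=bravo -> agree -> bravo
i=2: L=echo R=echo -> agree -> echo
i=3: L=foxtrot R=foxtrot -> agree -> foxtrot
i=4: BASE=bravo L=echo R=alpha all differ -> CONFLICT
Index 3 -> foxtrot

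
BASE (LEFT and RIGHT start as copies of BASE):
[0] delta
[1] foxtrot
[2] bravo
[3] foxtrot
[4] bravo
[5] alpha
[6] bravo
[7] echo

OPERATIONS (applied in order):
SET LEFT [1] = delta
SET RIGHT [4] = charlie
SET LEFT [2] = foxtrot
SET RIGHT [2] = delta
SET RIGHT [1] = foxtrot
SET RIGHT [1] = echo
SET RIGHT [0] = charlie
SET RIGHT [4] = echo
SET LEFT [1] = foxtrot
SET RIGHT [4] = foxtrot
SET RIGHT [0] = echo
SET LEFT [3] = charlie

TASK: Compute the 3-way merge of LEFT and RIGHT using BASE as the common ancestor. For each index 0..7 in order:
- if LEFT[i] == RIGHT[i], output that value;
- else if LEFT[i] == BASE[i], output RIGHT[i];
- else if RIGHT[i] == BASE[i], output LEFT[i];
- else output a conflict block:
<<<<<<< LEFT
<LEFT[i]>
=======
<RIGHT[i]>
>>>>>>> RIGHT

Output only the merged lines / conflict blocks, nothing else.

Answer: echo
echo
<<<<<<< LEFT
foxtrot
=======
delta
>>>>>>> RIGHT
charlie
foxtrot
alpha
bravo
echo

Derivation:
Final LEFT:  [delta, foxtrot, foxtrot, charlie, bravo, alpha, bravo, echo]
Final RIGHT: [echo, echo, delta, foxtrot, foxtrot, alpha, bravo, echo]
i=0: L=delta=BASE, R=echo -> take RIGHT -> echo
i=1: L=foxtrot=BASE, R=echo -> take RIGHT -> echo
i=2: BASE=bravo L=foxtrot R=delta all differ -> CONFLICT
i=3: L=charlie, R=foxtrot=BASE -> take LEFT -> charlie
i=4: L=bravo=BASE, R=foxtrot -> take RIGHT -> foxtrot
i=5: L=alpha R=alpha -> agree -> alpha
i=6: L=bravo R=bravo -> agree -> bravo
i=7: L=echo R=echo -> agree -> echo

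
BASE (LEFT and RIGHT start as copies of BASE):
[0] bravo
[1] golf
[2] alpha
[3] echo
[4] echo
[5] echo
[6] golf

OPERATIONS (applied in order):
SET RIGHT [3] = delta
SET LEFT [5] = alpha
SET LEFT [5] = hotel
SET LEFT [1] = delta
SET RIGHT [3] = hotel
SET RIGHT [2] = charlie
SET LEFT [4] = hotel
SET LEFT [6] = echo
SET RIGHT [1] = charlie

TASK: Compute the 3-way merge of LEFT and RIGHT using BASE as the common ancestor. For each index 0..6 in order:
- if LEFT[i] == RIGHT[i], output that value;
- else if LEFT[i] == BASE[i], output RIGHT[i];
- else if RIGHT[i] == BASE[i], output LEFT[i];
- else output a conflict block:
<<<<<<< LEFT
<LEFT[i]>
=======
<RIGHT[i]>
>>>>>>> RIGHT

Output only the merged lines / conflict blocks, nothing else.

Final LEFT:  [bravo, delta, alpha, echo, hotel, hotel, echo]
Final RIGHT: [bravo, charlie, charlie, hotel, echo, echo, golf]
i=0: L=bravo R=bravo -> agree -> bravo
i=1: BASE=golf L=delta R=charlie all differ -> CONFLICT
i=2: L=alpha=BASE, R=charlie -> take RIGHT -> charlie
i=3: L=echo=BASE, R=hotel -> take RIGHT -> hotel
i=4: L=hotel, R=echo=BASE -> take LEFT -> hotel
i=5: L=hotel, R=echo=BASE -> take LEFT -> hotel
i=6: L=echo, R=golf=BASE -> take LEFT -> echo

Answer: bravo
<<<<<<< LEFT
delta
=======
charlie
>>>>>>> RIGHT
charlie
hotel
hotel
hotel
echo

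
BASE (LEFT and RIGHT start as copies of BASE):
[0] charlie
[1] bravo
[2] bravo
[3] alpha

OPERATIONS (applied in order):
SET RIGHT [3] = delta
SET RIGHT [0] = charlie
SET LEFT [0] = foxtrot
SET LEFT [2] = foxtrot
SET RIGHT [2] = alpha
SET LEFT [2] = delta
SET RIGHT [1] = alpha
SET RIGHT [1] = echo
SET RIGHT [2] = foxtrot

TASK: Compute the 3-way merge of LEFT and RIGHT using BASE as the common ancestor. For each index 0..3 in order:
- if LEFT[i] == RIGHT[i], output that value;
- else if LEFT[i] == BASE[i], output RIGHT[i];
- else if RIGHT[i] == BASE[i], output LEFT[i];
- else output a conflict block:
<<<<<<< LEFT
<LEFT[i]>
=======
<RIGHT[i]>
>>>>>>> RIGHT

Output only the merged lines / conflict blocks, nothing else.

Final LEFT:  [foxtrot, bravo, delta, alpha]
Final RIGHT: [charlie, echo, foxtrot, delta]
i=0: L=foxtrot, R=charlie=BASE -> take LEFT -> foxtrot
i=1: L=bravo=BASE, R=echo -> take RIGHT -> echo
i=2: BASE=bravo L=delta R=foxtrot all differ -> CONFLICT
i=3: L=alpha=BASE, R=delta -> take RIGHT -> delta

Answer: foxtrot
echo
<<<<<<< LEFT
delta
=======
foxtrot
>>>>>>> RIGHT
delta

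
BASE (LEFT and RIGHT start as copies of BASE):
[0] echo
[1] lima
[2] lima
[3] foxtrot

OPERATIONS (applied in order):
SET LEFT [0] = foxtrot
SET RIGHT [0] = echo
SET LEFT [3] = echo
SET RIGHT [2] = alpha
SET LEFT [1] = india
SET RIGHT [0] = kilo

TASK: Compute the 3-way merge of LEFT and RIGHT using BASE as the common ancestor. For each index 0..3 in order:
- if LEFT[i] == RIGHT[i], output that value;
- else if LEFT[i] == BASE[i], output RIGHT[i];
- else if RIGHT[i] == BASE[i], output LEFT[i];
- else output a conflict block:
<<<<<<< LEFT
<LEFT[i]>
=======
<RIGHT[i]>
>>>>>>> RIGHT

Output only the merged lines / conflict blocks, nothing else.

Final LEFT:  [foxtrot, india, lima, echo]
Final RIGHT: [kilo, lima, alpha, foxtrot]
i=0: BASE=echo L=foxtrot R=kilo all differ -> CONFLICT
i=1: L=india, R=lima=BASE -> take LEFT -> india
i=2: L=lima=BASE, R=alpha -> take RIGHT -> alpha
i=3: L=echo, R=foxtrot=BASE -> take LEFT -> echo

Answer: <<<<<<< LEFT
foxtrot
=======
kilo
>>>>>>> RIGHT
india
alpha
echo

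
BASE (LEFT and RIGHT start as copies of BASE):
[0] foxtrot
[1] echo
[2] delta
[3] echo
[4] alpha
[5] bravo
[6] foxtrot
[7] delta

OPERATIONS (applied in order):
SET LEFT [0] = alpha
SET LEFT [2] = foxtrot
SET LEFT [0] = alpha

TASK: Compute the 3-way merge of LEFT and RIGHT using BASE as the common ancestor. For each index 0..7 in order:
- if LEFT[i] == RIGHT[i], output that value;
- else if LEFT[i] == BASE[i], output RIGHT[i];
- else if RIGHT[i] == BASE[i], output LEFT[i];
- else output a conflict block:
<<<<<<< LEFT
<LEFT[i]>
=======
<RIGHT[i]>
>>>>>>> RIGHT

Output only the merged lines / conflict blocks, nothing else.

Answer: alpha
echo
foxtrot
echo
alpha
bravo
foxtrot
delta

Derivation:
Final LEFT:  [alpha, echo, foxtrot, echo, alpha, bravo, foxtrot, delta]
Final RIGHT: [foxtrot, echo, delta, echo, alpha, bravo, foxtrot, delta]
i=0: L=alpha, R=foxtrot=BASE -> take LEFT -> alpha
i=1: L=echo R=echo -> agree -> echo
i=2: L=foxtrot, R=delta=BASE -> take LEFT -> foxtrot
i=3: L=echo R=echo -> agree -> echo
i=4: L=alpha R=alpha -> agree -> alpha
i=5: L=bravo R=bravo -> agree -> bravo
i=6: L=foxtrot R=foxtrot -> agree -> foxtrot
i=7: L=delta R=delta -> agree -> delta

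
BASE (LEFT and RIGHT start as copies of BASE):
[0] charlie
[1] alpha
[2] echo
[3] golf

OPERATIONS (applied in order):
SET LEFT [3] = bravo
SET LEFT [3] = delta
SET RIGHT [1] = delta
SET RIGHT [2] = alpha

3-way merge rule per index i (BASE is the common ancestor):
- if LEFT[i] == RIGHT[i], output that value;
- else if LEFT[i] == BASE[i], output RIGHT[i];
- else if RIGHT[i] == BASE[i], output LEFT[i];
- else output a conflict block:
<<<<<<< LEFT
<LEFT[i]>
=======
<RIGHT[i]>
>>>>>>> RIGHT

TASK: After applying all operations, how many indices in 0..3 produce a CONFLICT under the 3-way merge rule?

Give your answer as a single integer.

Final LEFT:  [charlie, alpha, echo, delta]
Final RIGHT: [charlie, delta, alpha, golf]
i=0: L=charlie R=charlie -> agree -> charlie
i=1: L=alpha=BASE, R=delta -> take RIGHT -> delta
i=2: L=echo=BASE, R=alpha -> take RIGHT -> alpha
i=3: L=delta, R=golf=BASE -> take LEFT -> delta
Conflict count: 0

Answer: 0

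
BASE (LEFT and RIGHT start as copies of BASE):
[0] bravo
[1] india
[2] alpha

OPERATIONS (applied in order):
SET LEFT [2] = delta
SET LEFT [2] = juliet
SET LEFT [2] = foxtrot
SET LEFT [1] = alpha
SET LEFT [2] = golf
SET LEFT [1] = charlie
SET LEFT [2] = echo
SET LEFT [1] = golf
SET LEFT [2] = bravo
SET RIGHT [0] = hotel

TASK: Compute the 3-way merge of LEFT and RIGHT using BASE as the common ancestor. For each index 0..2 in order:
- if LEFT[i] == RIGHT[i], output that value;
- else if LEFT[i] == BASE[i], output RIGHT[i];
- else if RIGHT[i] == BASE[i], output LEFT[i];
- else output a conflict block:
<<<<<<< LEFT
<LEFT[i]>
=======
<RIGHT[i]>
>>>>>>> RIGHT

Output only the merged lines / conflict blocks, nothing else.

Answer: hotel
golf
bravo

Derivation:
Final LEFT:  [bravo, golf, bravo]
Final RIGHT: [hotel, india, alpha]
i=0: L=bravo=BASE, R=hotel -> take RIGHT -> hotel
i=1: L=golf, R=india=BASE -> take LEFT -> golf
i=2: L=bravo, R=alpha=BASE -> take LEFT -> bravo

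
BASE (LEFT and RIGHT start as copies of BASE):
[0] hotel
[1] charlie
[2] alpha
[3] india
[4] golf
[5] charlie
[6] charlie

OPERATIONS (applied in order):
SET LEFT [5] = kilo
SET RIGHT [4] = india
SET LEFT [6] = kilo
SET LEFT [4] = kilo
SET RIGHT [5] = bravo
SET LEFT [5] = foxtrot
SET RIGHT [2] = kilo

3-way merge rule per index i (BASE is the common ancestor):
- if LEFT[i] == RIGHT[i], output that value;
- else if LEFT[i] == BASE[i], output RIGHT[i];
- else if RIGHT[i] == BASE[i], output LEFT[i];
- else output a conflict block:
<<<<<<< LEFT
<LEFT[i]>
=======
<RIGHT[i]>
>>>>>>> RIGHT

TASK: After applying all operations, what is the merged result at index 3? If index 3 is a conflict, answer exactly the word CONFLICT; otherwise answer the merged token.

Answer: india

Derivation:
Final LEFT:  [hotel, charlie, alpha, india, kilo, foxtrot, kilo]
Final RIGHT: [hotel, charlie, kilo, india, india, bravo, charlie]
i=0: L=hotel R=hotel -> agree -> hotel
i=1: L=charlie R=charlie -> agree -> charlie
i=2: L=alpha=BASE, R=kilo -> take RIGHT -> kilo
i=3: L=india R=india -> agree -> india
i=4: BASE=golf L=kilo R=india all differ -> CONFLICT
i=5: BASE=charlie L=foxtrot R=bravo all differ -> CONFLICT
i=6: L=kilo, R=charlie=BASE -> take LEFT -> kilo
Index 3 -> india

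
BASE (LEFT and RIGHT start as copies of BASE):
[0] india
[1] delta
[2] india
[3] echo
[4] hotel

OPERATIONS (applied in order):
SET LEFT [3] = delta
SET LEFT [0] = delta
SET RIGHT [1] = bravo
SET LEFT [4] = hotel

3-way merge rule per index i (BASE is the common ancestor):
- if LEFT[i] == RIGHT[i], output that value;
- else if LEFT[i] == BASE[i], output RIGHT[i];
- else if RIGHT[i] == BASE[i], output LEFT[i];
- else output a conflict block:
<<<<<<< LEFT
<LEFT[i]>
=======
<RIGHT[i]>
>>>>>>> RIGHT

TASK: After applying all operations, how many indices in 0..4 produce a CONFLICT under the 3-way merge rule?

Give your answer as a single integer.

Answer: 0

Derivation:
Final LEFT:  [delta, delta, india, delta, hotel]
Final RIGHT: [india, bravo, india, echo, hotel]
i=0: L=delta, R=india=BASE -> take LEFT -> delta
i=1: L=delta=BASE, R=bravo -> take RIGHT -> bravo
i=2: L=india R=india -> agree -> india
i=3: L=delta, R=echo=BASE -> take LEFT -> delta
i=4: L=hotel R=hotel -> agree -> hotel
Conflict count: 0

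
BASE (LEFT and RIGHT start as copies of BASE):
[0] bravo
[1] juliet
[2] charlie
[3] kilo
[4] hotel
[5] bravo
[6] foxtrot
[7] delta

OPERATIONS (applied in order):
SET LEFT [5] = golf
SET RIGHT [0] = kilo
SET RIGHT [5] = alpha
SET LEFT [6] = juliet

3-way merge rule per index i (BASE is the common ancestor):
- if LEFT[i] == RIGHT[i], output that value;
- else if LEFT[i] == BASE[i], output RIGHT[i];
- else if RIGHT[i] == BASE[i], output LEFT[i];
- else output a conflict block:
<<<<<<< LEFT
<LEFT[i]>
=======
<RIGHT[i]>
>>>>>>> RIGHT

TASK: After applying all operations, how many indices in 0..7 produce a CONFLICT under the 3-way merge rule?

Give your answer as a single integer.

Answer: 1

Derivation:
Final LEFT:  [bravo, juliet, charlie, kilo, hotel, golf, juliet, delta]
Final RIGHT: [kilo, juliet, charlie, kilo, hotel, alpha, foxtrot, delta]
i=0: L=bravo=BASE, R=kilo -> take RIGHT -> kilo
i=1: L=juliet R=juliet -> agree -> juliet
i=2: L=charlie R=charlie -> agree -> charlie
i=3: L=kilo R=kilo -> agree -> kilo
i=4: L=hotel R=hotel -> agree -> hotel
i=5: BASE=bravo L=golf R=alpha all differ -> CONFLICT
i=6: L=juliet, R=foxtrot=BASE -> take LEFT -> juliet
i=7: L=delta R=delta -> agree -> delta
Conflict count: 1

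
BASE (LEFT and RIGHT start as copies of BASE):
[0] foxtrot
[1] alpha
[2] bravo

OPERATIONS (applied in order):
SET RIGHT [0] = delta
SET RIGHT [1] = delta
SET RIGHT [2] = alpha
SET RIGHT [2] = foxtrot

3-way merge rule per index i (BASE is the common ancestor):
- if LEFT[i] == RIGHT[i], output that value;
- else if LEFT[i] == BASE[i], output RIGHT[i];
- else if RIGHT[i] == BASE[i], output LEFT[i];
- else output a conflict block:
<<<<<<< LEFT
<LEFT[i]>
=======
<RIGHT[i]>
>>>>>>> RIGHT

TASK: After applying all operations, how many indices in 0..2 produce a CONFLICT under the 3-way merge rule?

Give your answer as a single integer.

Final LEFT:  [foxtrot, alpha, bravo]
Final RIGHT: [delta, delta, foxtrot]
i=0: L=foxtrot=BASE, R=delta -> take RIGHT -> delta
i=1: L=alpha=BASE, R=delta -> take RIGHT -> delta
i=2: L=bravo=BASE, R=foxtrot -> take RIGHT -> foxtrot
Conflict count: 0

Answer: 0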